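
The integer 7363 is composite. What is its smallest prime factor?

37

7363 is odd.
Digit sum 19, not divisible by 3.
Ends in 3: not divisible by 5.
7: 7363 = 7·1051 + 6
11: 7363 = 11·669 + 4
13: 7363 = 13·566 + 5
17: 7363 = 17·433 + 2
19: 7363 = 19·387 + 10
23: 7363 = 23·320 + 3
29: 7363 = 29·253 + 26
31: 7363 = 31·237 + 16
37: 7363 = 37·199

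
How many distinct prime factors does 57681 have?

57681 = 3^2 · 6409
6409 = 13 · 493
493 = 17 · 29
57681 = 3^2 · 13 · 17 · 29, which has 4 distinct prime factors.

4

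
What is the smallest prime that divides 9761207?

9761207 is odd.
Digit sum 32, not divisible by 3.
Ends in 7: not divisible by 5.
7: 9761207 = 7·1394458 + 1
11: 9761207 = 11·887382 + 5
13: 9761207 = 13·750862 + 1
17: 9761207 = 17·574188 + 11
19: 9761207 = 19·513747 + 14
23: 9761207 = 23·424400 + 7
29: 9761207 = 29·336593 + 10
31: 9761207 = 31·314877 + 20
37: 9761207 = 37·263816 + 15
41: 9761207 = 41·238078 + 9
43: 9761207 = 43·227004 + 35
47: 9761207 = 47·207685 + 12
53: 9761207 = 53·184173 + 38
59: 9761207 = 59·165444 + 11
61: 9761207 = 61·160019 + 48
67: 9761207 = 67·145689 + 44
71: 9761207 = 71·137481 + 56
73: 9761207 = 73·133715 + 12
79: 9761207 = 79·123559 + 46
83: 9761207 = 83·117604 + 75
89: 9761207 = 89·109676 + 43
97: 9761207 = 97·100631

97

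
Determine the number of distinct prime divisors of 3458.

3458 = 2 · 1729
1729 = 7 · 247
247 = 13 · 19
3458 = 2 · 7 · 13 · 19, which has 4 distinct prime factors.

4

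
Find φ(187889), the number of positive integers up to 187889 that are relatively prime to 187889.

Factor: 187889 = 13 · 97 · 149.
φ(187889) = (13−1) · (97−1) · (149−1) = 12 · 96 · 148 = 170496.

170496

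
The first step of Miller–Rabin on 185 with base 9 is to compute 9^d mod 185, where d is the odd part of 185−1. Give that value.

185 − 1 = 184 = 2^3 · 23, so d = 23.
9^1 ≡ 9 (mod 185)
9^2 ≡ 9^2 = 81 ≡ 81 (mod 185)
9^4 ≡ 81^2 = 6561 ≡ 86 (mod 185)
9^8 ≡ 86^2 = 7396 ≡ 181 (mod 185)
9^16 ≡ 181^2 = 32761 ≡ 16 (mod 185)
23 = 16 + 4 + 2 + 1 in binary powers of 2.
So 9^23 ≡ 16 · 86 · 81 · 9 ≡ 34 (mod 185).
Squaring chain: 34 → 46 → 81; never reaches −1, so base 9 is a Miller–Rabin witness that 185 is composite.

34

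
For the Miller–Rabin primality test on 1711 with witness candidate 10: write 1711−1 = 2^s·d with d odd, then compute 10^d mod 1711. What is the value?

396

1711 − 1 = 1710 = 2^1 · 855, so d = 855.
10^1 ≡ 10 (mod 1711)
10^2 ≡ 10^2 = 100 ≡ 100 (mod 1711)
10^4 ≡ 100^2 = 10000 ≡ 1445 (mod 1711)
10^8 ≡ 1445^2 = 2088025 ≡ 605 (mod 1711)
10^16 ≡ 605^2 = 366025 ≡ 1582 (mod 1711)
10^32 ≡ 1582^2 = 2502724 ≡ 1242 (mod 1711)
10^64 ≡ 1242^2 = 1542564 ≡ 953 (mod 1711)
10^128 ≡ 953^2 = 908209 ≡ 1379 (mod 1711)
10^256 ≡ 1379^2 = 1901641 ≡ 720 (mod 1711)
10^512 ≡ 720^2 = 518400 ≡ 1678 (mod 1711)
855 = 512 + 256 + 64 + 16 + 4 + 2 + 1 in binary powers of 2.
So 10^855 ≡ 1678 · 720 · 953 · 1582 · 1445 · 100 · 10 ≡ 396 (mod 1711).
Squaring chain: 396; never reaches −1, so base 10 is a Miller–Rabin witness that 1711 is composite.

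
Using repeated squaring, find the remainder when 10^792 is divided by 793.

729

10^1 ≡ 10 (mod 793)
10^2 ≡ 10^2 = 100 ≡ 100 (mod 793)
10^4 ≡ 100^2 = 10000 ≡ 484 (mod 793)
10^8 ≡ 484^2 = 234256 ≡ 321 (mod 793)
10^16 ≡ 321^2 = 103041 ≡ 744 (mod 793)
10^32 ≡ 744^2 = 553536 ≡ 22 (mod 793)
10^64 ≡ 22^2 = 484 ≡ 484 (mod 793)
10^128 ≡ 484^2 = 234256 ≡ 321 (mod 793)
10^256 ≡ 321^2 = 103041 ≡ 744 (mod 793)
10^512 ≡ 744^2 = 553536 ≡ 22 (mod 793)
792 = 512 + 256 + 16 + 8 in binary powers of 2.
So 10^792 ≡ 22 · 744 · 744 · 321 ≡ 729 (mod 793).
Since 729 ≠ 1, base 10 is a Fermat witness: 793 is composite.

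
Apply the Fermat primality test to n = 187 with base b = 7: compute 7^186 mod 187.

7^1 ≡ 7 (mod 187)
7^2 ≡ 7^2 = 49 ≡ 49 (mod 187)
7^4 ≡ 49^2 = 2401 ≡ 157 (mod 187)
7^8 ≡ 157^2 = 24649 ≡ 152 (mod 187)
7^16 ≡ 152^2 = 23104 ≡ 103 (mod 187)
7^32 ≡ 103^2 = 10609 ≡ 137 (mod 187)
7^64 ≡ 137^2 = 18769 ≡ 69 (mod 187)
7^128 ≡ 69^2 = 4761 ≡ 86 (mod 187)
186 = 128 + 32 + 16 + 8 + 2 in binary powers of 2.
So 7^186 ≡ 86 · 137 · 103 · 152 · 49 ≡ 70 (mod 187).
Since 70 ≠ 1, base 7 is a Fermat witness: 187 is composite.

70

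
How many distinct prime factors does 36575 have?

4

36575 = 5^2 · 1463
1463 = 7 · 209
209 = 11 · 19
36575 = 5^2 · 7 · 11 · 19, which has 4 distinct prime factors.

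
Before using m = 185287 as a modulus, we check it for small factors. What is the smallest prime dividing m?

185287 is odd.
Digit sum 31, not divisible by 3.
Ends in 7: not divisible by 5.
7: 185287 = 7·26469 + 4
11: 185287 = 11·16844 + 3
13: 185287 = 13·14252 + 11
17: 185287 = 17·10899 + 4
19: 185287 = 19·9751 + 18
23: 185287 = 23·8055 + 22
29: 185287 = 29·6389 + 6
31: 185287 = 31·5977

31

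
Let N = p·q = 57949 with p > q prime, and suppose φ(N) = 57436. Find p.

347

φ(n) = (p−1)(q−1) = n − (p+q) + 1, so p + q = 57949 − 57436 + 1 = 514.
p and q are the roots of t² − 514t + 57949 = 0.
Discriminant: 514² − 4·57949 = 264196 − 231796 = 32400; √32400 = 180.
q = (514 − 180)/2 = 167, p = (514 + 180)/2 = 347.
Check: 167 · 347 = 57949.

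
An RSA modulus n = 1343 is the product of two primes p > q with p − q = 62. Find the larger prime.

79

Since p = q + 62, we have 1343 = q(q + 62), so q² + 62q − 1343 = 0.
Discriminant: 62² + 4·1343 = 3844 + 5372 = 9216; √9216 = 96.
q = (−62 + 96)/2 = 17, and p = q + 62 = 79.
Check: 17 · 79 = 1343.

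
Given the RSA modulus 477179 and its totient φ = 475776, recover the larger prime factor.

φ(n) = (p−1)(q−1) = n − (p+q) + 1, so p + q = 477179 − 475776 + 1 = 1404.
p and q are the roots of t² − 1404t + 477179 = 0.
Discriminant: 1404² − 4·477179 = 1971216 − 1908716 = 62500; √62500 = 250.
q = (1404 − 250)/2 = 577, p = (1404 + 250)/2 = 827.
Check: 577 · 827 = 477179.

827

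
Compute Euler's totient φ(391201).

373248

Factor: 391201 = 37 · 97 · 109.
φ(391201) = (37−1) · (97−1) · (109−1) = 36 · 96 · 108 = 373248.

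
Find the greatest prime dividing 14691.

14691 = 3 · 4897
4897 = 59 · 83
83 is prime.
So 14691 = 3 · 59 · 83; the largest prime factor is 83.

83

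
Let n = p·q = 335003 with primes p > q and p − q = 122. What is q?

Since p = q + 122, we have 335003 = q(q + 122), so q² + 122q − 335003 = 0.
Discriminant: 122² + 4·335003 = 14884 + 1340012 = 1354896; √1354896 = 1164.
q = (−122 + 1164)/2 = 521, and p = q + 122 = 643.
Check: 521 · 643 = 335003.

521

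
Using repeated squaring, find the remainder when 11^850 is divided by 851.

26

11^1 ≡ 11 (mod 851)
11^2 ≡ 11^2 = 121 ≡ 121 (mod 851)
11^4 ≡ 121^2 = 14641 ≡ 174 (mod 851)
11^8 ≡ 174^2 = 30276 ≡ 491 (mod 851)
11^16 ≡ 491^2 = 241081 ≡ 248 (mod 851)
11^32 ≡ 248^2 = 61504 ≡ 232 (mod 851)
11^64 ≡ 232^2 = 53824 ≡ 211 (mod 851)
11^128 ≡ 211^2 = 44521 ≡ 269 (mod 851)
11^256 ≡ 269^2 = 72361 ≡ 26 (mod 851)
11^512 ≡ 26^2 = 676 ≡ 676 (mod 851)
850 = 512 + 256 + 64 + 16 + 2 in binary powers of 2.
So 11^850 ≡ 676 · 26 · 211 · 248 · 121 ≡ 26 (mod 851).
Since 26 ≠ 1, base 11 is a Fermat witness: 851 is composite.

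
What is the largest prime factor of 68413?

43

68413 = 37 · 1849
1849 = 43 · 43
43 = 43 · 1
So 68413 = 37 · 43^2; the largest prime factor is 43.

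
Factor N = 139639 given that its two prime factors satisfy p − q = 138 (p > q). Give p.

449

Since p = q + 138, we have 139639 = q(q + 138), so q² + 138q − 139639 = 0.
Discriminant: 138² + 4·139639 = 19044 + 558556 = 577600; √577600 = 760.
q = (−138 + 760)/2 = 311, and p = q + 138 = 449.
Check: 311 · 449 = 139639.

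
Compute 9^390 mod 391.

123

9^1 ≡ 9 (mod 391)
9^2 ≡ 9^2 = 81 ≡ 81 (mod 391)
9^4 ≡ 81^2 = 6561 ≡ 305 (mod 391)
9^8 ≡ 305^2 = 93025 ≡ 358 (mod 391)
9^16 ≡ 358^2 = 128164 ≡ 307 (mod 391)
9^32 ≡ 307^2 = 94249 ≡ 18 (mod 391)
9^64 ≡ 18^2 = 324 ≡ 324 (mod 391)
9^128 ≡ 324^2 = 104976 ≡ 188 (mod 391)
9^256 ≡ 188^2 = 35344 ≡ 154 (mod 391)
390 = 256 + 128 + 4 + 2 in binary powers of 2.
So 9^390 ≡ 154 · 188 · 305 · 81 ≡ 123 (mod 391).
Since 123 ≠ 1, base 9 is a Fermat witness: 391 is composite.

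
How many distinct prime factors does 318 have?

3

318 = 2 · 159
159 = 3 · 53
318 = 2 · 3 · 53, which has 3 distinct prime factors.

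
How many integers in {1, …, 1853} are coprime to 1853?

1728

Factor: 1853 = 17 · 109.
φ(1853) = (17−1) · (109−1) = 16 · 108 = 1728.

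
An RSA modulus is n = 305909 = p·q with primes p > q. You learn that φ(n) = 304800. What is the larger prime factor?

601

φ(n) = (p−1)(q−1) = n − (p+q) + 1, so p + q = 305909 − 304800 + 1 = 1110.
p and q are the roots of t² − 1110t + 305909 = 0.
Discriminant: 1110² − 4·305909 = 1232100 − 1223636 = 8464; √8464 = 92.
q = (1110 − 92)/2 = 509, p = (1110 + 92)/2 = 601.
Check: 509 · 601 = 305909.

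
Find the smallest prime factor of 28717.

28717 is odd.
Digit sum 25, not divisible by 3.
Ends in 7: not divisible by 5.
7: 28717 = 7·4102 + 3
11: 28717 = 11·2610 + 7
13: 28717 = 13·2209

13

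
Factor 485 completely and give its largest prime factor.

97

485 = 5 · 97
97 is prime.
So 485 = 5 · 97; the largest prime factor is 97.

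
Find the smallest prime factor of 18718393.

67

18718393 is odd.
Digit sum 40, not divisible by 3.
Ends in 3: not divisible by 5.
7: 18718393 = 7·2674056 + 1
11: 18718393 = 11·1701672 + 1
13: 18718393 = 13·1439876 + 5
17: 18718393 = 17·1101081 + 16
19: 18718393 = 19·985178 + 11
23: 18718393 = 23·813843 + 4
29: 18718393 = 29·645461 + 24
31: 18718393 = 31·603819 + 4
37: 18718393 = 37·505902 + 19
41: 18718393 = 41·456546 + 7
43: 18718393 = 43·435311 + 20
47: 18718393 = 47·398263 + 32
53: 18718393 = 53·353177 + 12
59: 18718393 = 59·317260 + 53
61: 18718393 = 61·306858 + 55
67: 18718393 = 67·279379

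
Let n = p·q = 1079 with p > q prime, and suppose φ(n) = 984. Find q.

13

φ(n) = (p−1)(q−1) = n − (p+q) + 1, so p + q = 1079 − 984 + 1 = 96.
p and q are the roots of t² − 96t + 1079 = 0.
Discriminant: 96² − 4·1079 = 9216 − 4316 = 4900; √4900 = 70.
q = (96 − 70)/2 = 13, p = (96 + 70)/2 = 83.
Check: 13 · 83 = 1079.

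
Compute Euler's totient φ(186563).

Factor: 186563 = 13 · 113 · 127.
φ(186563) = (13−1) · (113−1) · (127−1) = 12 · 112 · 126 = 169344.

169344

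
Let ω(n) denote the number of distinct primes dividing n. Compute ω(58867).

58867 = 37^2 · 43
58867 = 37^2 · 43, which has 2 distinct prime factors.

2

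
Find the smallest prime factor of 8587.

8587 is odd.
Digit sum 28, not divisible by 3.
Ends in 7: not divisible by 5.
7: 8587 = 7·1226 + 5
11: 8587 = 11·780 + 7
13: 8587 = 13·660 + 7
17: 8587 = 17·505 + 2
19: 8587 = 19·451 + 18
23: 8587 = 23·373 + 8
29: 8587 = 29·296 + 3
31: 8587 = 31·277

31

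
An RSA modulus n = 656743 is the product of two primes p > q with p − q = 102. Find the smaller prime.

761

Since p = q + 102, we have 656743 = q(q + 102), so q² + 102q − 656743 = 0.
Discriminant: 102² + 4·656743 = 10404 + 2626972 = 2637376; √2637376 = 1624.
q = (−102 + 1624)/2 = 761, and p = q + 102 = 863.
Check: 761 · 863 = 656743.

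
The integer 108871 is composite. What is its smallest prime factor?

108871 is odd.
Digit sum 25, not divisible by 3.
Ends in 1: not divisible by 5.
7: 108871 = 7·15553

7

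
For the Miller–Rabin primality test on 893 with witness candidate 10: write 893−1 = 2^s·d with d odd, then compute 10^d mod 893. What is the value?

775

893 − 1 = 892 = 2^2 · 223, so d = 223.
10^1 ≡ 10 (mod 893)
10^2 ≡ 10^2 = 100 ≡ 100 (mod 893)
10^4 ≡ 100^2 = 10000 ≡ 177 (mod 893)
10^8 ≡ 177^2 = 31329 ≡ 74 (mod 893)
10^16 ≡ 74^2 = 5476 ≡ 118 (mod 893)
10^32 ≡ 118^2 = 13924 ≡ 529 (mod 893)
10^64 ≡ 529^2 = 279841 ≡ 332 (mod 893)
10^128 ≡ 332^2 = 110224 ≡ 385 (mod 893)
223 = 128 + 64 + 16 + 8 + 4 + 2 + 1 in binary powers of 2.
So 10^223 ≡ 385 · 332 · 118 · 74 · 177 · 100 · 10 ≡ 775 (mod 893).
Squaring chain: 775 → 529; never reaches −1, so base 10 is a Miller–Rabin witness that 893 is composite.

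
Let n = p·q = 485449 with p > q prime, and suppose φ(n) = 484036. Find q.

587

φ(n) = (p−1)(q−1) = n − (p+q) + 1, so p + q = 485449 − 484036 + 1 = 1414.
p and q are the roots of t² − 1414t + 485449 = 0.
Discriminant: 1414² − 4·485449 = 1999396 − 1941796 = 57600; √57600 = 240.
q = (1414 − 240)/2 = 587, p = (1414 + 240)/2 = 827.
Check: 587 · 827 = 485449.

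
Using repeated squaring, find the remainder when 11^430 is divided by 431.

1

11^1 ≡ 11 (mod 431)
11^2 ≡ 11^2 = 121 ≡ 121 (mod 431)
11^4 ≡ 121^2 = 14641 ≡ 418 (mod 431)
11^8 ≡ 418^2 = 174724 ≡ 169 (mod 431)
11^16 ≡ 169^2 = 28561 ≡ 115 (mod 431)
11^32 ≡ 115^2 = 13225 ≡ 295 (mod 431)
11^64 ≡ 295^2 = 87025 ≡ 394 (mod 431)
11^128 ≡ 394^2 = 155236 ≡ 76 (mod 431)
11^256 ≡ 76^2 = 5776 ≡ 173 (mod 431)
430 = 256 + 128 + 32 + 8 + 4 + 2 in binary powers of 2.
So 11^430 ≡ 173 · 76 · 295 · 169 · 418 · 121 ≡ 1 (mod 431).
Since the result is 1, base 11 gives no evidence that 431 is composite.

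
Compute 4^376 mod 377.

4^1 ≡ 4 (mod 377)
4^2 ≡ 4^2 = 16 ≡ 16 (mod 377)
4^4 ≡ 16^2 = 256 ≡ 256 (mod 377)
4^8 ≡ 256^2 = 65536 ≡ 315 (mod 377)
4^16 ≡ 315^2 = 99225 ≡ 74 (mod 377)
4^32 ≡ 74^2 = 5476 ≡ 198 (mod 377)
4^64 ≡ 198^2 = 39204 ≡ 373 (mod 377)
4^128 ≡ 373^2 = 139129 ≡ 16 (mod 377)
4^256 ≡ 16^2 = 256 ≡ 256 (mod 377)
376 = 256 + 64 + 32 + 16 + 8 in binary powers of 2.
So 4^376 ≡ 256 · 373 · 198 · 74 · 315 ≡ 165 (mod 377).
Since 165 ≠ 1, base 4 is a Fermat witness: 377 is composite.

165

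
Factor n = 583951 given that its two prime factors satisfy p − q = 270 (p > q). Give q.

641

Since p = q + 270, we have 583951 = q(q + 270), so q² + 270q − 583951 = 0.
Discriminant: 270² + 4·583951 = 72900 + 2335804 = 2408704; √2408704 = 1552.
q = (−270 + 1552)/2 = 641, and p = q + 270 = 911.
Check: 641 · 911 = 583951.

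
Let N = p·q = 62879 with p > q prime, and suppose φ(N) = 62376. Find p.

277

φ(n) = (p−1)(q−1) = n − (p+q) + 1, so p + q = 62879 − 62376 + 1 = 504.
p and q are the roots of t² − 504t + 62879 = 0.
Discriminant: 504² − 4·62879 = 254016 − 251516 = 2500; √2500 = 50.
q = (504 − 50)/2 = 227, p = (504 + 50)/2 = 277.
Check: 227 · 277 = 62879.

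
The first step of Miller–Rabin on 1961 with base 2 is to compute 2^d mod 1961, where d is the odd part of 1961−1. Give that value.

1874

1961 − 1 = 1960 = 2^3 · 245, so d = 245.
2^1 ≡ 2 (mod 1961)
2^2 ≡ 2^2 = 4 ≡ 4 (mod 1961)
2^4 ≡ 4^2 = 16 ≡ 16 (mod 1961)
2^8 ≡ 16^2 = 256 ≡ 256 (mod 1961)
2^16 ≡ 256^2 = 65536 ≡ 823 (mod 1961)
2^32 ≡ 823^2 = 677329 ≡ 784 (mod 1961)
2^64 ≡ 784^2 = 614656 ≡ 863 (mod 1961)
2^128 ≡ 863^2 = 744769 ≡ 1550 (mod 1961)
245 = 128 + 64 + 32 + 16 + 4 + 1 in binary powers of 2.
So 2^245 ≡ 1550 · 863 · 784 · 823 · 16 · 2 ≡ 1874 (mod 1961).
Squaring chain: 1874 → 1686 → 1107; never reaches −1, so base 2 is a Miller–Rabin witness that 1961 is composite.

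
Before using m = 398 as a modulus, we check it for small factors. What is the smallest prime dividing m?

2

398 is even: 2 divides it.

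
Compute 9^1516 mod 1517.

493

9^1 ≡ 9 (mod 1517)
9^2 ≡ 9^2 = 81 ≡ 81 (mod 1517)
9^4 ≡ 81^2 = 6561 ≡ 493 (mod 1517)
9^8 ≡ 493^2 = 243049 ≡ 329 (mod 1517)
9^16 ≡ 329^2 = 108241 ≡ 534 (mod 1517)
9^32 ≡ 534^2 = 285156 ≡ 1477 (mod 1517)
9^64 ≡ 1477^2 = 2181529 ≡ 83 (mod 1517)
9^128 ≡ 83^2 = 6889 ≡ 821 (mod 1517)
9^256 ≡ 821^2 = 674041 ≡ 493 (mod 1517)
9^512 ≡ 493^2 = 243049 ≡ 329 (mod 1517)
9^1024 ≡ 329^2 = 108241 ≡ 534 (mod 1517)
1516 = 1024 + 256 + 128 + 64 + 32 + 8 + 4 in binary powers of 2.
So 9^1516 ≡ 534 · 493 · 821 · 83 · 1477 · 329 · 493 ≡ 493 (mod 1517).
Since 493 ≠ 1, base 9 is a Fermat witness: 1517 is composite.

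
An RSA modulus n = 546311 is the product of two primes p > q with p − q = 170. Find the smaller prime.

659

Since p = q + 170, we have 546311 = q(q + 170), so q² + 170q − 546311 = 0.
Discriminant: 170² + 4·546311 = 28900 + 2185244 = 2214144; √2214144 = 1488.
q = (−170 + 1488)/2 = 659, and p = q + 170 = 829.
Check: 659 · 829 = 546311.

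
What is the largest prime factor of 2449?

79

2449 = 31 · 79
79 is prime.
So 2449 = 31 · 79; the largest prime factor is 79.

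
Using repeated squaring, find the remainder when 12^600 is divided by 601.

1

12^1 ≡ 12 (mod 601)
12^2 ≡ 12^2 = 144 ≡ 144 (mod 601)
12^4 ≡ 144^2 = 20736 ≡ 302 (mod 601)
12^8 ≡ 302^2 = 91204 ≡ 453 (mod 601)
12^16 ≡ 453^2 = 205209 ≡ 268 (mod 601)
12^32 ≡ 268^2 = 71824 ≡ 305 (mod 601)
12^64 ≡ 305^2 = 93025 ≡ 471 (mod 601)
12^128 ≡ 471^2 = 221841 ≡ 72 (mod 601)
12^256 ≡ 72^2 = 5184 ≡ 376 (mod 601)
12^512 ≡ 376^2 = 141376 ≡ 141 (mod 601)
600 = 512 + 64 + 16 + 8 in binary powers of 2.
So 12^600 ≡ 141 · 471 · 268 · 453 ≡ 1 (mod 601).
Since the result is 1, base 12 gives no evidence that 601 is composite.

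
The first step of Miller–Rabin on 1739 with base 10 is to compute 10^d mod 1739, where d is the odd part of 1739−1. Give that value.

655

1739 − 1 = 1738 = 2^1 · 869, so d = 869.
10^1 ≡ 10 (mod 1739)
10^2 ≡ 10^2 = 100 ≡ 100 (mod 1739)
10^4 ≡ 100^2 = 10000 ≡ 1305 (mod 1739)
10^8 ≡ 1305^2 = 1703025 ≡ 544 (mod 1739)
10^16 ≡ 544^2 = 295936 ≡ 306 (mod 1739)
10^32 ≡ 306^2 = 93636 ≡ 1469 (mod 1739)
10^64 ≡ 1469^2 = 2157961 ≡ 1601 (mod 1739)
10^128 ≡ 1601^2 = 2563201 ≡ 1654 (mod 1739)
10^256 ≡ 1654^2 = 2735716 ≡ 269 (mod 1739)
10^512 ≡ 269^2 = 72361 ≡ 1062 (mod 1739)
869 = 512 + 256 + 64 + 32 + 4 + 1 in binary powers of 2.
So 10^869 ≡ 1062 · 269 · 1601 · 1469 · 1305 · 10 ≡ 655 (mod 1739).
Squaring chain: 655; never reaches −1, so base 10 is a Miller–Rabin witness that 1739 is composite.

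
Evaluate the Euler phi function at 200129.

188496

Factor: 200129 = 29 · 67 · 103.
φ(200129) = (29−1) · (67−1) · (103−1) = 28 · 66 · 102 = 188496.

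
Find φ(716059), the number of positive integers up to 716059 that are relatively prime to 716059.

677160

Factor: 716059 = 23 · 163 · 191.
φ(716059) = (23−1) · (163−1) · (191−1) = 22 · 162 · 190 = 677160.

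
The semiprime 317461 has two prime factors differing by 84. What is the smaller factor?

523

Since p = q + 84, we have 317461 = q(q + 84), so q² + 84q − 317461 = 0.
Discriminant: 84² + 4·317461 = 7056 + 1269844 = 1276900; √1276900 = 1130.
q = (−84 + 1130)/2 = 523, and p = q + 84 = 607.
Check: 523 · 607 = 317461.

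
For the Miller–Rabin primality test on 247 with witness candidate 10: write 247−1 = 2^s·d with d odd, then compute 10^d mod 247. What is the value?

103

247 − 1 = 246 = 2^1 · 123, so d = 123.
10^1 ≡ 10 (mod 247)
10^2 ≡ 10^2 = 100 ≡ 100 (mod 247)
10^4 ≡ 100^2 = 10000 ≡ 120 (mod 247)
10^8 ≡ 120^2 = 14400 ≡ 74 (mod 247)
10^16 ≡ 74^2 = 5476 ≡ 42 (mod 247)
10^32 ≡ 42^2 = 1764 ≡ 35 (mod 247)
10^64 ≡ 35^2 = 1225 ≡ 237 (mod 247)
123 = 64 + 32 + 16 + 8 + 2 + 1 in binary powers of 2.
So 10^123 ≡ 237 · 35 · 42 · 74 · 100 · 10 ≡ 103 (mod 247).
Squaring chain: 103; never reaches −1, so base 10 is a Miller–Rabin witness that 247 is composite.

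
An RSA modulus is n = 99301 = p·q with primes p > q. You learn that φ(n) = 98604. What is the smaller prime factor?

199

φ(n) = (p−1)(q−1) = n − (p+q) + 1, so p + q = 99301 − 98604 + 1 = 698.
p and q are the roots of t² − 698t + 99301 = 0.
Discriminant: 698² − 4·99301 = 487204 − 397204 = 90000; √90000 = 300.
q = (698 − 300)/2 = 199, p = (698 + 300)/2 = 499.
Check: 199 · 499 = 99301.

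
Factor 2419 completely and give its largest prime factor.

2419 = 41 · 59
59 is prime.
So 2419 = 41 · 59; the largest prime factor is 59.

59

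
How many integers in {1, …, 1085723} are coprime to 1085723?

Factor: 1085723 = 83 · 103 · 127.
φ(1085723) = (83−1) · (103−1) · (127−1) = 82 · 102 · 126 = 1053864.

1053864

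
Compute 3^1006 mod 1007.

3^1 ≡ 3 (mod 1007)
3^2 ≡ 3^2 = 9 ≡ 9 (mod 1007)
3^4 ≡ 9^2 = 81 ≡ 81 (mod 1007)
3^8 ≡ 81^2 = 6561 ≡ 519 (mod 1007)
3^16 ≡ 519^2 = 269361 ≡ 492 (mod 1007)
3^32 ≡ 492^2 = 242064 ≡ 384 (mod 1007)
3^64 ≡ 384^2 = 147456 ≡ 434 (mod 1007)
3^128 ≡ 434^2 = 188356 ≡ 47 (mod 1007)
3^256 ≡ 47^2 = 2209 ≡ 195 (mod 1007)
3^512 ≡ 195^2 = 38025 ≡ 766 (mod 1007)
1006 = 512 + 256 + 128 + 64 + 32 + 8 + 4 + 2 in binary powers of 2.
So 3^1006 ≡ 766 · 195 · 47 · 434 · 384 · 519 · 81 · 9 ≡ 188 (mod 1007).
Since 188 ≠ 1, base 3 is a Fermat witness: 1007 is composite.

188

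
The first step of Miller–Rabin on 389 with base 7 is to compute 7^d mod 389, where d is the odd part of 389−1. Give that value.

1

389 − 1 = 388 = 2^2 · 97, so d = 97.
7^1 ≡ 7 (mod 389)
7^2 ≡ 7^2 = 49 ≡ 49 (mod 389)
7^4 ≡ 49^2 = 2401 ≡ 67 (mod 389)
7^8 ≡ 67^2 = 4489 ≡ 210 (mod 389)
7^16 ≡ 210^2 = 44100 ≡ 143 (mod 389)
7^32 ≡ 143^2 = 20449 ≡ 221 (mod 389)
7^64 ≡ 221^2 = 48841 ≡ 216 (mod 389)
97 = 64 + 32 + 1 in binary powers of 2.
So 7^97 ≡ 216 · 221 · 7 ≡ 1 (mod 389).
Since 7^d ≡ 1 (mod 389), base 7 does not prove 389 composite.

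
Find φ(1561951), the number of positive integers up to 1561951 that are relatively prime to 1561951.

1511928

Factor: 1561951 = 47 · 167 · 199.
φ(1561951) = (47−1) · (167−1) · (199−1) = 46 · 166 · 198 = 1511928.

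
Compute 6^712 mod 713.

6^1 ≡ 6 (mod 713)
6^2 ≡ 6^2 = 36 ≡ 36 (mod 713)
6^4 ≡ 36^2 = 1296 ≡ 583 (mod 713)
6^8 ≡ 583^2 = 339889 ≡ 501 (mod 713)
6^16 ≡ 501^2 = 251001 ≡ 25 (mod 713)
6^32 ≡ 25^2 = 625 ≡ 625 (mod 713)
6^64 ≡ 625^2 = 390625 ≡ 614 (mod 713)
6^128 ≡ 614^2 = 376996 ≡ 532 (mod 713)
6^256 ≡ 532^2 = 283024 ≡ 676 (mod 713)
6^512 ≡ 676^2 = 456976 ≡ 656 (mod 713)
712 = 512 + 128 + 64 + 8 in binary powers of 2.
So 6^712 ≡ 656 · 532 · 614 · 501 ≡ 87 (mod 713).
Since 87 ≠ 1, base 6 is a Fermat witness: 713 is composite.

87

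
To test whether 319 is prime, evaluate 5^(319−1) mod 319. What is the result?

5^1 ≡ 5 (mod 319)
5^2 ≡ 5^2 = 25 ≡ 25 (mod 319)
5^4 ≡ 25^2 = 625 ≡ 306 (mod 319)
5^8 ≡ 306^2 = 93636 ≡ 169 (mod 319)
5^16 ≡ 169^2 = 28561 ≡ 170 (mod 319)
5^32 ≡ 170^2 = 28900 ≡ 190 (mod 319)
5^64 ≡ 190^2 = 36100 ≡ 53 (mod 319)
5^128 ≡ 53^2 = 2809 ≡ 257 (mod 319)
5^256 ≡ 257^2 = 66049 ≡ 16 (mod 319)
318 = 256 + 32 + 16 + 8 + 4 + 2 in binary powers of 2.
So 5^318 ≡ 16 · 190 · 170 · 169 · 306 · 25 ≡ 136 (mod 319).
Since 136 ≠ 1, base 5 is a Fermat witness: 319 is composite.

136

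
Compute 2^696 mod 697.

2^1 ≡ 2 (mod 697)
2^2 ≡ 2^2 = 4 ≡ 4 (mod 697)
2^4 ≡ 4^2 = 16 ≡ 16 (mod 697)
2^8 ≡ 16^2 = 256 ≡ 256 (mod 697)
2^16 ≡ 256^2 = 65536 ≡ 18 (mod 697)
2^32 ≡ 18^2 = 324 ≡ 324 (mod 697)
2^64 ≡ 324^2 = 104976 ≡ 426 (mod 697)
2^128 ≡ 426^2 = 181476 ≡ 256 (mod 697)
2^256 ≡ 256^2 = 65536 ≡ 18 (mod 697)
2^512 ≡ 18^2 = 324 ≡ 324 (mod 697)
696 = 512 + 128 + 32 + 16 + 8 in binary powers of 2.
So 2^696 ≡ 324 · 256 · 324 · 18 · 256 ≡ 18 (mod 697).
Since 18 ≠ 1, base 2 is a Fermat witness: 697 is composite.

18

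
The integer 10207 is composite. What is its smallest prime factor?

10207 is odd.
Digit sum 10, not divisible by 3.
Ends in 7: not divisible by 5.
7: 10207 = 7·1458 + 1
11: 10207 = 11·927 + 10
13: 10207 = 13·785 + 2
17: 10207 = 17·600 + 7
19: 10207 = 19·537 + 4
23: 10207 = 23·443 + 18
29: 10207 = 29·351 + 28
31: 10207 = 31·329 + 8
37: 10207 = 37·275 + 32
41: 10207 = 41·248 + 39
43: 10207 = 43·237 + 16
47: 10207 = 47·217 + 8
53: 10207 = 53·192 + 31
59: 10207 = 59·173

59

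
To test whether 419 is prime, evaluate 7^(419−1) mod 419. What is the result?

7^1 ≡ 7 (mod 419)
7^2 ≡ 7^2 = 49 ≡ 49 (mod 419)
7^4 ≡ 49^2 = 2401 ≡ 306 (mod 419)
7^8 ≡ 306^2 = 93636 ≡ 199 (mod 419)
7^16 ≡ 199^2 = 39601 ≡ 215 (mod 419)
7^32 ≡ 215^2 = 46225 ≡ 135 (mod 419)
7^64 ≡ 135^2 = 18225 ≡ 208 (mod 419)
7^128 ≡ 208^2 = 43264 ≡ 107 (mod 419)
7^256 ≡ 107^2 = 11449 ≡ 136 (mod 419)
418 = 256 + 128 + 32 + 2 in binary powers of 2.
So 7^418 ≡ 136 · 107 · 135 · 49 ≡ 1 (mod 419).
Since the result is 1, base 7 gives no evidence that 419 is composite.

1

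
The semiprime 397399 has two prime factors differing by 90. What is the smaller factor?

Since p = q + 90, we have 397399 = q(q + 90), so q² + 90q − 397399 = 0.
Discriminant: 90² + 4·397399 = 8100 + 1589596 = 1597696; √1597696 = 1264.
q = (−90 + 1264)/2 = 587, and p = q + 90 = 677.
Check: 587 · 677 = 397399.

587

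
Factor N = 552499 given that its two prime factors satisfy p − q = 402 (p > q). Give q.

Since p = q + 402, we have 552499 = q(q + 402), so q² + 402q − 552499 = 0.
Discriminant: 402² + 4·552499 = 161604 + 2209996 = 2371600; √2371600 = 1540.
q = (−402 + 1540)/2 = 569, and p = q + 402 = 971.
Check: 569 · 971 = 552499.

569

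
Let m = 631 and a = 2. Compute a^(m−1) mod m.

2^1 ≡ 2 (mod 631)
2^2 ≡ 2^2 = 4 ≡ 4 (mod 631)
2^4 ≡ 4^2 = 16 ≡ 16 (mod 631)
2^8 ≡ 16^2 = 256 ≡ 256 (mod 631)
2^16 ≡ 256^2 = 65536 ≡ 543 (mod 631)
2^32 ≡ 543^2 = 294849 ≡ 172 (mod 631)
2^64 ≡ 172^2 = 29584 ≡ 558 (mod 631)
2^128 ≡ 558^2 = 311364 ≡ 281 (mod 631)
2^256 ≡ 281^2 = 78961 ≡ 86 (mod 631)
2^512 ≡ 86^2 = 7396 ≡ 455 (mod 631)
630 = 512 + 64 + 32 + 16 + 4 + 2 in binary powers of 2.
So 2^630 ≡ 455 · 558 · 172 · 543 · 16 · 4 ≡ 1 (mod 631).
Since the result is 1, base 2 gives no evidence that 631 is composite.

1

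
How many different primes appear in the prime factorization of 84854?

84854 = 2 · 42427
42427 = 7 · 6061
6061 = 11 · 551
551 = 19 · 29
84854 = 2 · 7 · 11 · 19 · 29, which has 5 distinct prime factors.

5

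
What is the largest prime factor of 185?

37

185 = 5 · 37
37 is prime.
So 185 = 5 · 37; the largest prime factor is 37.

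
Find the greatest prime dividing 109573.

109573 = 19 · 5767
5767 = 73 · 79
79 is prime.
So 109573 = 19 · 73 · 79; the largest prime factor is 79.

79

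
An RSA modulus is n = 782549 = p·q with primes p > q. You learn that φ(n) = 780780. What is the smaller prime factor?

φ(n) = (p−1)(q−1) = n − (p+q) + 1, so p + q = 782549 − 780780 + 1 = 1770.
p and q are the roots of t² − 1770t + 782549 = 0.
Discriminant: 1770² − 4·782549 = 3132900 − 3130196 = 2704; √2704 = 52.
q = (1770 − 52)/2 = 859, p = (1770 + 52)/2 = 911.
Check: 859 · 911 = 782549.

859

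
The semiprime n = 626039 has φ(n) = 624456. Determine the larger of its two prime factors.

827

φ(n) = (p−1)(q−1) = n − (p+q) + 1, so p + q = 626039 − 624456 + 1 = 1584.
p and q are the roots of t² − 1584t + 626039 = 0.
Discriminant: 1584² − 4·626039 = 2509056 − 2504156 = 4900; √4900 = 70.
q = (1584 − 70)/2 = 757, p = (1584 + 70)/2 = 827.
Check: 757 · 827 = 626039.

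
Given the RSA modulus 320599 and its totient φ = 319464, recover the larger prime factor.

613

φ(n) = (p−1)(q−1) = n − (p+q) + 1, so p + q = 320599 − 319464 + 1 = 1136.
p and q are the roots of t² − 1136t + 320599 = 0.
Discriminant: 1136² − 4·320599 = 1290496 − 1282396 = 8100; √8100 = 90.
q = (1136 − 90)/2 = 523, p = (1136 + 90)/2 = 613.
Check: 523 · 613 = 320599.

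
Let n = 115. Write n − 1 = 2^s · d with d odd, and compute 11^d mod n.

115 − 1 = 114 = 2^1 · 57, so d = 57.
11^1 ≡ 11 (mod 115)
11^2 ≡ 11^2 = 121 ≡ 6 (mod 115)
11^4 ≡ 6^2 = 36 ≡ 36 (mod 115)
11^8 ≡ 36^2 = 1296 ≡ 31 (mod 115)
11^16 ≡ 31^2 = 961 ≡ 41 (mod 115)
11^32 ≡ 41^2 = 1681 ≡ 71 (mod 115)
57 = 32 + 16 + 8 + 1 in binary powers of 2.
So 11^57 ≡ 71 · 41 · 31 · 11 ≡ 86 (mod 115).
Squaring chain: 86; never reaches −1, so base 11 is a Miller–Rabin witness that 115 is composite.

86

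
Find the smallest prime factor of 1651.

1651 is odd.
Digit sum 13, not divisible by 3.
Ends in 1: not divisible by 5.
7: 1651 = 7·235 + 6
11: 1651 = 11·150 + 1
13: 1651 = 13·127

13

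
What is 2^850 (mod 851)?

2^1 ≡ 2 (mod 851)
2^2 ≡ 2^2 = 4 ≡ 4 (mod 851)
2^4 ≡ 4^2 = 16 ≡ 16 (mod 851)
2^8 ≡ 16^2 = 256 ≡ 256 (mod 851)
2^16 ≡ 256^2 = 65536 ≡ 9 (mod 851)
2^32 ≡ 9^2 = 81 ≡ 81 (mod 851)
2^64 ≡ 81^2 = 6561 ≡ 604 (mod 851)
2^128 ≡ 604^2 = 364816 ≡ 588 (mod 851)
2^256 ≡ 588^2 = 345744 ≡ 238 (mod 851)
2^512 ≡ 238^2 = 56644 ≡ 478 (mod 851)
850 = 512 + 256 + 64 + 16 + 2 in binary powers of 2.
So 2^850 ≡ 478 · 238 · 604 · 9 · 4 ≡ 169 (mod 851).
Since 169 ≠ 1, base 2 is a Fermat witness: 851 is composite.

169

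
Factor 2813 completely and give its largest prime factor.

97

2813 = 29 · 97
97 is prime.
So 2813 = 29 · 97; the largest prime factor is 97.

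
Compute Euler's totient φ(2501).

2400

Factor: 2501 = 41 · 61.
φ(2501) = (41−1) · (61−1) = 40 · 60 = 2400.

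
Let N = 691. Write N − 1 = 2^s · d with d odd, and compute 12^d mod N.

691 − 1 = 690 = 2^1 · 345, so d = 345.
12^1 ≡ 12 (mod 691)
12^2 ≡ 12^2 = 144 ≡ 144 (mod 691)
12^4 ≡ 144^2 = 20736 ≡ 6 (mod 691)
12^8 ≡ 6^2 = 36 ≡ 36 (mod 691)
12^16 ≡ 36^2 = 1296 ≡ 605 (mod 691)
12^32 ≡ 605^2 = 366025 ≡ 486 (mod 691)
12^64 ≡ 486^2 = 236196 ≡ 565 (mod 691)
12^128 ≡ 565^2 = 319225 ≡ 674 (mod 691)
12^256 ≡ 674^2 = 454276 ≡ 289 (mod 691)
345 = 256 + 64 + 16 + 8 + 1 in binary powers of 2.
So 12^345 ≡ 289 · 565 · 605 · 36 · 12 ≡ 690 (mod 691).
Since 12^d ≡ 690 (mod 691), base 12 does not prove 691 composite.

690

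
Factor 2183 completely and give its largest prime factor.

59

2183 = 37 · 59
59 is prime.
So 2183 = 37 · 59; the largest prime factor is 59.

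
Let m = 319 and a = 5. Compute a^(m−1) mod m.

5^1 ≡ 5 (mod 319)
5^2 ≡ 5^2 = 25 ≡ 25 (mod 319)
5^4 ≡ 25^2 = 625 ≡ 306 (mod 319)
5^8 ≡ 306^2 = 93636 ≡ 169 (mod 319)
5^16 ≡ 169^2 = 28561 ≡ 170 (mod 319)
5^32 ≡ 170^2 = 28900 ≡ 190 (mod 319)
5^64 ≡ 190^2 = 36100 ≡ 53 (mod 319)
5^128 ≡ 53^2 = 2809 ≡ 257 (mod 319)
5^256 ≡ 257^2 = 66049 ≡ 16 (mod 319)
318 = 256 + 32 + 16 + 8 + 4 + 2 in binary powers of 2.
So 5^318 ≡ 16 · 190 · 170 · 169 · 306 · 25 ≡ 136 (mod 319).
Since 136 ≠ 1, base 5 is a Fermat witness: 319 is composite.

136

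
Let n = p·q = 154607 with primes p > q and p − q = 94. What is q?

349

Since p = q + 94, we have 154607 = q(q + 94), so q² + 94q − 154607 = 0.
Discriminant: 94² + 4·154607 = 8836 + 618428 = 627264; √627264 = 792.
q = (−94 + 792)/2 = 349, and p = q + 94 = 443.
Check: 349 · 443 = 154607.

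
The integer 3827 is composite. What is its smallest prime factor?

3827 is odd.
Digit sum 20, not divisible by 3.
Ends in 7: not divisible by 5.
7: 3827 = 7·546 + 5
11: 3827 = 11·347 + 10
13: 3827 = 13·294 + 5
17: 3827 = 17·225 + 2
19: 3827 = 19·201 + 8
23: 3827 = 23·166 + 9
29: 3827 = 29·131 + 28
31: 3827 = 31·123 + 14
37: 3827 = 37·103 + 16
41: 3827 = 41·93 + 14
43: 3827 = 43·89

43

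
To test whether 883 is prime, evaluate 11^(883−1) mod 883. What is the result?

1

11^1 ≡ 11 (mod 883)
11^2 ≡ 11^2 = 121 ≡ 121 (mod 883)
11^4 ≡ 121^2 = 14641 ≡ 513 (mod 883)
11^8 ≡ 513^2 = 263169 ≡ 35 (mod 883)
11^16 ≡ 35^2 = 1225 ≡ 342 (mod 883)
11^32 ≡ 342^2 = 116964 ≡ 408 (mod 883)
11^64 ≡ 408^2 = 166464 ≡ 460 (mod 883)
11^128 ≡ 460^2 = 211600 ≡ 563 (mod 883)
11^256 ≡ 563^2 = 316969 ≡ 855 (mod 883)
11^512 ≡ 855^2 = 731025 ≡ 784 (mod 883)
882 = 512 + 256 + 64 + 32 + 16 + 2 in binary powers of 2.
So 11^882 ≡ 784 · 855 · 460 · 408 · 342 · 121 ≡ 1 (mod 883).
Since the result is 1, base 11 gives no evidence that 883 is composite.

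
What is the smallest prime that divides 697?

697 is odd.
Digit sum 22, not divisible by 3.
Ends in 7: not divisible by 5.
7: 697 = 7·99 + 4
11: 697 = 11·63 + 4
13: 697 = 13·53 + 8
17: 697 = 17·41

17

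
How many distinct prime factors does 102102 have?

102102 = 2 · 51051
51051 = 3 · 17017
17017 = 7 · 2431
2431 = 11 · 221
221 = 13 · 17
102102 = 2 · 3 · 7 · 11 · 13 · 17, which has 6 distinct prime factors.

6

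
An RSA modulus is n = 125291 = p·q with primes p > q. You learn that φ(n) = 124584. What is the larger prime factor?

φ(n) = (p−1)(q−1) = n − (p+q) + 1, so p + q = 125291 − 124584 + 1 = 708.
p and q are the roots of t² − 708t + 125291 = 0.
Discriminant: 708² − 4·125291 = 501264 − 501164 = 100; √100 = 10.
q = (708 − 10)/2 = 349, p = (708 + 10)/2 = 359.
Check: 349 · 359 = 125291.

359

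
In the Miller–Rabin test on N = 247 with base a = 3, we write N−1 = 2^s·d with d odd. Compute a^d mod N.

247 − 1 = 246 = 2^1 · 123, so d = 123.
3^1 ≡ 3 (mod 247)
3^2 ≡ 3^2 = 9 ≡ 9 (mod 247)
3^4 ≡ 9^2 = 81 ≡ 81 (mod 247)
3^8 ≡ 81^2 = 6561 ≡ 139 (mod 247)
3^16 ≡ 139^2 = 19321 ≡ 55 (mod 247)
3^32 ≡ 55^2 = 3025 ≡ 61 (mod 247)
3^64 ≡ 61^2 = 3721 ≡ 16 (mod 247)
123 = 64 + 32 + 16 + 8 + 2 + 1 in binary powers of 2.
So 3^123 ≡ 16 · 61 · 55 · 139 · 9 · 3 ≡ 183 (mod 247).
Squaring chain: 183; never reaches −1, so base 3 is a Miller–Rabin witness that 247 is composite.

183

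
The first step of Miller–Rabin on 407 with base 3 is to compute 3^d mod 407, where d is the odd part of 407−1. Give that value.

280

407 − 1 = 406 = 2^1 · 203, so d = 203.
3^1 ≡ 3 (mod 407)
3^2 ≡ 3^2 = 9 ≡ 9 (mod 407)
3^4 ≡ 9^2 = 81 ≡ 81 (mod 407)
3^8 ≡ 81^2 = 6561 ≡ 49 (mod 407)
3^16 ≡ 49^2 = 2401 ≡ 366 (mod 407)
3^32 ≡ 366^2 = 133956 ≡ 53 (mod 407)
3^64 ≡ 53^2 = 2809 ≡ 367 (mod 407)
3^128 ≡ 367^2 = 134689 ≡ 379 (mod 407)
203 = 128 + 64 + 8 + 2 + 1 in binary powers of 2.
So 3^203 ≡ 379 · 367 · 49 · 9 · 3 ≡ 280 (mod 407).
Squaring chain: 280; never reaches −1, so base 3 is a Miller–Rabin witness that 407 is composite.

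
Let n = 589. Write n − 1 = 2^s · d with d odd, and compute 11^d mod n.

589 − 1 = 588 = 2^2 · 147, so d = 147.
11^1 ≡ 11 (mod 589)
11^2 ≡ 11^2 = 121 ≡ 121 (mod 589)
11^4 ≡ 121^2 = 14641 ≡ 505 (mod 589)
11^8 ≡ 505^2 = 255025 ≡ 577 (mod 589)
11^16 ≡ 577^2 = 332929 ≡ 144 (mod 589)
11^32 ≡ 144^2 = 20736 ≡ 121 (mod 589)
11^64 ≡ 121^2 = 14641 ≡ 505 (mod 589)
11^128 ≡ 505^2 = 255025 ≡ 577 (mod 589)
147 = 128 + 16 + 2 + 1 in binary powers of 2.
So 11^147 ≡ 577 · 144 · 121 · 11 ≡ 77 (mod 589).
Squaring chain: 77 → 39; never reaches −1, so base 11 is a Miller–Rabin witness that 589 is composite.

77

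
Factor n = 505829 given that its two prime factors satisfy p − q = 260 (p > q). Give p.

853

Since p = q + 260, we have 505829 = q(q + 260), so q² + 260q − 505829 = 0.
Discriminant: 260² + 4·505829 = 67600 + 2023316 = 2090916; √2090916 = 1446.
q = (−260 + 1446)/2 = 593, and p = q + 260 = 853.
Check: 593 · 853 = 505829.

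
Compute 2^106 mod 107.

2^1 ≡ 2 (mod 107)
2^2 ≡ 2^2 = 4 ≡ 4 (mod 107)
2^4 ≡ 4^2 = 16 ≡ 16 (mod 107)
2^8 ≡ 16^2 = 256 ≡ 42 (mod 107)
2^16 ≡ 42^2 = 1764 ≡ 52 (mod 107)
2^32 ≡ 52^2 = 2704 ≡ 29 (mod 107)
2^64 ≡ 29^2 = 841 ≡ 92 (mod 107)
106 = 64 + 32 + 8 + 2 in binary powers of 2.
So 2^106 ≡ 92 · 29 · 42 · 4 ≡ 1 (mod 107).
Since the result is 1, base 2 gives no evidence that 107 is composite.

1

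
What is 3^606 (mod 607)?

1

3^1 ≡ 3 (mod 607)
3^2 ≡ 3^2 = 9 ≡ 9 (mod 607)
3^4 ≡ 9^2 = 81 ≡ 81 (mod 607)
3^8 ≡ 81^2 = 6561 ≡ 491 (mod 607)
3^16 ≡ 491^2 = 241081 ≡ 102 (mod 607)
3^32 ≡ 102^2 = 10404 ≡ 85 (mod 607)
3^64 ≡ 85^2 = 7225 ≡ 548 (mod 607)
3^128 ≡ 548^2 = 300304 ≡ 446 (mod 607)
3^256 ≡ 446^2 = 198916 ≡ 427 (mod 607)
3^512 ≡ 427^2 = 182329 ≡ 229 (mod 607)
606 = 512 + 64 + 16 + 8 + 4 + 2 in binary powers of 2.
So 3^606 ≡ 229 · 548 · 102 · 491 · 81 · 9 ≡ 1 (mod 607).
Since the result is 1, base 3 gives no evidence that 607 is composite.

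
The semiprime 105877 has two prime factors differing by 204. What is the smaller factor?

Since p = q + 204, we have 105877 = q(q + 204), so q² + 204q − 105877 = 0.
Discriminant: 204² + 4·105877 = 41616 + 423508 = 465124; √465124 = 682.
q = (−204 + 682)/2 = 239, and p = q + 204 = 443.
Check: 239 · 443 = 105877.

239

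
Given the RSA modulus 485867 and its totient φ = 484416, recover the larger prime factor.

929

φ(n) = (p−1)(q−1) = n − (p+q) + 1, so p + q = 485867 − 484416 + 1 = 1452.
p and q are the roots of t² − 1452t + 485867 = 0.
Discriminant: 1452² − 4·485867 = 2108304 − 1943468 = 164836; √164836 = 406.
q = (1452 − 406)/2 = 523, p = (1452 + 406)/2 = 929.
Check: 523 · 929 = 485867.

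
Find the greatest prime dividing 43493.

61

43493 = 23 · 1891
1891 = 31 · 61
61 is prime.
So 43493 = 23 · 31 · 61; the largest prime factor is 61.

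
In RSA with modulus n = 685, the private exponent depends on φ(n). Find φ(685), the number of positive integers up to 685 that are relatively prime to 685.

544

Factor: 685 = 5 · 137.
φ(685) = (5−1) · (137−1) = 4 · 136 = 544.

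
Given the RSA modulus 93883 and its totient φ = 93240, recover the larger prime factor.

φ(n) = (p−1)(q−1) = n − (p+q) + 1, so p + q = 93883 − 93240 + 1 = 644.
p and q are the roots of t² − 644t + 93883 = 0.
Discriminant: 644² − 4·93883 = 414736 − 375532 = 39204; √39204 = 198.
q = (644 − 198)/2 = 223, p = (644 + 198)/2 = 421.
Check: 223 · 421 = 93883.

421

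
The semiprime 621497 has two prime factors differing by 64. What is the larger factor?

Since p = q + 64, we have 621497 = q(q + 64), so q² + 64q − 621497 = 0.
Discriminant: 64² + 4·621497 = 4096 + 2485988 = 2490084; √2490084 = 1578.
q = (−64 + 1578)/2 = 757, and p = q + 64 = 821.
Check: 757 · 821 = 621497.

821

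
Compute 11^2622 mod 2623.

11^1 ≡ 11 (mod 2623)
11^2 ≡ 11^2 = 121 ≡ 121 (mod 2623)
11^4 ≡ 121^2 = 14641 ≡ 1526 (mod 2623)
11^8 ≡ 1526^2 = 2328676 ≡ 2075 (mod 2623)
11^16 ≡ 2075^2 = 4305625 ≡ 1282 (mod 2623)
11^32 ≡ 1282^2 = 1643524 ≡ 1526 (mod 2623)
11^64 ≡ 1526^2 = 2328676 ≡ 2075 (mod 2623)
11^128 ≡ 2075^2 = 4305625 ≡ 1282 (mod 2623)
11^256 ≡ 1282^2 = 1643524 ≡ 1526 (mod 2623)
11^512 ≡ 1526^2 = 2328676 ≡ 2075 (mod 2623)
11^1024 ≡ 2075^2 = 4305625 ≡ 1282 (mod 2623)
11^2048 ≡ 1282^2 = 1643524 ≡ 1526 (mod 2623)
2622 = 2048 + 512 + 32 + 16 + 8 + 4 + 2 in binary powers of 2.
So 11^2622 ≡ 1526 · 2075 · 1526 · 1282 · 2075 · 1526 · 121 ≡ 365 (mod 2623).
Since 365 ≠ 1, base 11 is a Fermat witness: 2623 is composite.

365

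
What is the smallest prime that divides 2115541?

2115541 is odd.
Digit sum 19, not divisible by 3.
Ends in 1: not divisible by 5.
7: 2115541 = 7·302220 + 1
11: 2115541 = 11·192321 + 10
13: 2115541 = 13·162733 + 12
17: 2115541 = 17·124443 + 10
19: 2115541 = 19·111344 + 5
23: 2115541 = 23·91980 + 1
29: 2115541 = 29·72949 + 20
31: 2115541 = 31·68243 + 8
37: 2115541 = 37·57176 + 29
41: 2115541 = 41·51598 + 23
43: 2115541 = 43·49198 + 27
47: 2115541 = 47·45011 + 24
53: 2115541 = 53·39915 + 46
59: 2115541 = 59·35856 + 37
61: 2115541 = 61·34681

61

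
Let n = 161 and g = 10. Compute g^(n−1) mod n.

144

10^1 ≡ 10 (mod 161)
10^2 ≡ 10^2 = 100 ≡ 100 (mod 161)
10^4 ≡ 100^2 = 10000 ≡ 18 (mod 161)
10^8 ≡ 18^2 = 324 ≡ 2 (mod 161)
10^16 ≡ 2^2 = 4 ≡ 4 (mod 161)
10^32 ≡ 4^2 = 16 ≡ 16 (mod 161)
10^64 ≡ 16^2 = 256 ≡ 95 (mod 161)
10^128 ≡ 95^2 = 9025 ≡ 9 (mod 161)
160 = 128 + 32 in binary powers of 2.
So 10^160 ≡ 9 · 16 ≡ 144 (mod 161).
Since 144 ≠ 1, base 10 is a Fermat witness: 161 is composite.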